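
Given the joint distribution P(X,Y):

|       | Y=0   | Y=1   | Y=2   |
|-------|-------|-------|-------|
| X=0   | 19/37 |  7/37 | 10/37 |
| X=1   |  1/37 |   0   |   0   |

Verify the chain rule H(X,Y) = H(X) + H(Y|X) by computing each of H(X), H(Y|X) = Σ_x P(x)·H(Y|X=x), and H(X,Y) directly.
H(X) = 0.1793 bits, H(Y|X) = 1.4199 bits, H(X,Y) = 1.5991 bits

Marginal of X (row sums):
  P(X=0) = 19/37 + 7/37 + 10/37 = 36/37
  P(X=1) = 1/37 + 0 + 0 = 1/37
H(X) = -[(36/37)·log₂(36/37) + (1/37)·log₂(1/37)]
  = 0.038460 + 0.140796 = 0.1793 bits

H(Y|X) = Σ_x P(x)·H(Y|X=x):
  X=0: P(X=0) = 36/37, P(Y|X=0) = (19/36, 7/36, 5/18) → H(Y|X=0) = 1.459331
  X=1: P(X=1) = 1/37, P(Y|X=1) = (1, 0, 0) → H(Y|X=1) = 0.000000
H(Y|X) = (36/37)·1.459331 + (1/37)·0.000000 = 1.4199 bits

H(X,Y) = -Σ_{x,y} P(x,y) log₂ P(x,y). Per-cell terms -P(x,y)·log₂P(x,y):
  X=0: 0.493757, 0.454451, 0.510142
  X=1: 0.140796, 0.000000, 0.000000
  (cells with P = 0 contribute 0)
Sum of the 6 terms: H(X,Y) = 1.5991 bits

Chain rule check:
  H(X) + H(Y|X) = 0.1793 + 1.4199 = 1.5992 bits
  H(X,Y) = 1.5991 bits
✓ Chain rule verified (Δ = 0.0001 is 4-dp rounding noise: each of the three values was rounded independently).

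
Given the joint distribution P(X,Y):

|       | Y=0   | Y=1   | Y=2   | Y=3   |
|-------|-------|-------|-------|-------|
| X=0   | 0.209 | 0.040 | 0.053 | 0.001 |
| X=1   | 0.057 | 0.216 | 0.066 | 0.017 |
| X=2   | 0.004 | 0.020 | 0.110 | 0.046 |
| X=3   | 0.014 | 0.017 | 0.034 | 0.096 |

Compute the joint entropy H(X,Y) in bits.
3.3402 bits

H(X,Y) = -Σ_{x,y} P(x,y) log₂ P(x,y). Per-cell terms -P(x,y)·log₂P(x,y):
  X=0: 0.4720109, 0.1857542, 0.2246068, 0.0099658
  X=1: 0.2355750, 0.4775537, 0.2588118, 0.0999315
  X=2: 0.0318631, 0.1128771, 0.3502867, 0.2043422
  X=3: 0.0862180, 0.0999315, 0.1658629, 0.3245589
Sum of the 16 terms: H(X,Y) = 3.3402 bits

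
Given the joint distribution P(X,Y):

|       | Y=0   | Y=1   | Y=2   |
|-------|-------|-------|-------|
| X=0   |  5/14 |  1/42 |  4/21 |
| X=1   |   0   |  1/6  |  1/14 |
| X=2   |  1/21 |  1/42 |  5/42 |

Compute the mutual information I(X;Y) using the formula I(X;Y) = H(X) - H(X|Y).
0.4243 bits

I(X;Y) = H(X) - H(X|Y)

Marginal of X (row sums):
  P(X=0) = 5/14 + 1/42 + 4/21 = 4/7
  P(X=1) = 0 + 1/6 + 1/14 = 5/21
  P(X=2) = 1/21 + 1/42 + 5/42 = 4/21
H(X) = -[(4/7)·log₂(4/7) + (5/21)·log₂(5/21) + (4/21)·log₂(4/21)]
  = 0.46135 + 0.49295 + 0.45568 = 1.40998 bits

Marginal of Y (column sums):
  P(Y=0) = 5/14 + 0 + 1/21 = 17/42
  P(Y=1) = 1/42 + 1/6 + 1/42 = 3/14
  P(Y=2) = 4/21 + 1/14 + 5/42 = 8/21
H(X|Y) = Σ_y P(y)·H(X|Y=y):
  Y=0: P(Y=0) = 17/42, P(X|Y=0) = (15/17, 0, 2/17) → H(X|Y=0) = 0.52256
  Y=1: P(Y=1) = 3/14, P(X|Y=1) = (1/9, 7/9, 1/9) → H(X|Y=1) = 0.98643
  Y=2: P(Y=2) = 8/21, P(X|Y=2) = (1/2, 3/16, 5/16) → H(X|Y=2) = 1.47722
H(X|Y) = (17/42)·0.52256 + (3/14)·0.98643 + (8/21)·1.47722 = 0.98564 bits

I(X;Y) = H(X) - H(X|Y) = 1.40998 - 0.98564 = 0.4243 bits

Cross-check via I(X;Y) = H(X) + H(Y) - H(X,Y): computing H(Y) from the column sums and H(X,Y) from the 9 cells in the same way gives H(Y) = 1.53479 bits and H(X,Y) = 2.52043 bits, so
I(X;Y) = 1.40998 + 1.53479 - 2.52043 = 0.4243 bits ✓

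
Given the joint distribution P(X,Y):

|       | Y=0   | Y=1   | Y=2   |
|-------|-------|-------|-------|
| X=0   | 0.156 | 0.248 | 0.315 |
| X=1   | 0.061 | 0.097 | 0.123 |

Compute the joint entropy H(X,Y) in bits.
2.3865 bits

H(X,Y) = -Σ_{x,y} P(x,y) log₂ P(x,y). Per-cell terms -P(x,y)·log₂P(x,y):
  X=0: 0.4181, 0.4989, 0.5250
  X=1: 0.2461, 0.3265, 0.3719
Sum of the 6 terms: H(X,Y) = 2.3865 bits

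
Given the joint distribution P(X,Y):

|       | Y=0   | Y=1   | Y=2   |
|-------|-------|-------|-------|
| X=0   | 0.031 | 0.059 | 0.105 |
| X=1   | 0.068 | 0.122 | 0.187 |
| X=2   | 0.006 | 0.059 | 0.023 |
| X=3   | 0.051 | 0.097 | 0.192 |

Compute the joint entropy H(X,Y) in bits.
3.2369 bits

H(X,Y) = -Σ_{x,y} P(x,y) log₂ P(x,y). Per-cell terms -P(x,y)·log₂P(x,y):
  X=0: 0.155359, 0.240905, 0.341412
  X=1: 0.263726, 0.370276, 0.452332
  X=2: 0.044285, 0.240905, 0.125171
  X=3: 0.218961, 0.326490, 0.457118
Sum of the 12 terms: H(X,Y) = 3.2369 bits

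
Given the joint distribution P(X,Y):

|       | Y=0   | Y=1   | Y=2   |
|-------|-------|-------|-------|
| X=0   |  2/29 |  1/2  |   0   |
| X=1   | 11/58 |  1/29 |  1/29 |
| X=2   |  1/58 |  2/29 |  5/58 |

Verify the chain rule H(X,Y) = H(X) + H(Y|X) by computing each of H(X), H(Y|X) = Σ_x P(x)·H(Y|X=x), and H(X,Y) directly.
H(X) = 1.4047 bits, H(Y|X) = 0.8232 bits, H(X,Y) = 2.2279 bits

Marginal of X (row sums):
  P(X=0) = 2/29 + 1/2 + 0 = 33/58
  P(X=1) = 11/58 + 1/29 + 1/29 = 15/58
  P(X=2) = 1/58 + 2/29 + 5/58 = 5/29
H(X) = -[(33/58)·log₂(33/58) + (15/58)·log₂(15/58) + (5/29)·log₂(5/29)]
  = 0.46290 + 0.50459 + 0.43725 = 1.4047 bits

H(Y|X) = Σ_x P(x)·H(Y|X=x):
  X=0: P(X=0) = 33/58, P(Y|X=0) = (4/33, 29/33, 0) → H(Y|X=0) = 0.53284
  X=1: P(X=1) = 15/58, P(Y|X=1) = (11/15, 2/15, 2/15) → H(Y|X=1) = 1.10331
  X=2: P(X=2) = 5/29, P(Y|X=2) = (1/10, 2/5, 1/2) → H(Y|X=2) = 1.36096
H(Y|X) = (33/58)·0.53284 + (15/58)·1.10331 + (5/29)·1.36096 = 0.8232 bits

H(X,Y) = -Σ_{x,y} P(x,y) log₂ P(x,y). Per-cell terms -P(x,y)·log₂P(x,y):
  X=0: 0.26607, 0.50000, 0.00000
  X=1: 0.45490, 0.16752, 0.16752
  X=2: 0.10100, 0.26607, 0.30483
  (cells with P = 0 contribute 0)
Sum of the 9 terms: H(X,Y) = 2.2279 bits

Chain rule check:
  H(X) + H(Y|X) = 1.4047 + 0.8232 = 2.2279 bits
  H(X,Y) = 2.2279 bits
✓ Chain rule verified.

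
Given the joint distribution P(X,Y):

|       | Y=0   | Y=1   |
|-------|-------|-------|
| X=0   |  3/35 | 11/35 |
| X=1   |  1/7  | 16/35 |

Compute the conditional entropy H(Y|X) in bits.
0.7750 bits

H(Y|X) = H(X,Y) - H(X)

H(X,Y) = -Σ_{x,y} P(x,y) log₂ P(x,y). Per-cell terms -P(x,y)·log₂P(x,y):
  X=0: 0.3037989, 0.5248104
  X=1: 0.4010507, 0.5162437
Sum of the 4 terms: H(X,Y) = 1.745904 bits

Marginal of X (row sums):
  P(X=0) = 3/35 + 11/35 = 2/5
  P(X=1) = 1/7 + 16/35 = 3/5
H(X) = -[(2/5)·log₂(2/5) + (3/5)·log₂(3/5)]
  = 0.5287712 + 0.4421794 = 0.970951 bits

H(Y|X) = H(X,Y) - H(X) = 1.745904 - 0.970951 = 0.7750 bits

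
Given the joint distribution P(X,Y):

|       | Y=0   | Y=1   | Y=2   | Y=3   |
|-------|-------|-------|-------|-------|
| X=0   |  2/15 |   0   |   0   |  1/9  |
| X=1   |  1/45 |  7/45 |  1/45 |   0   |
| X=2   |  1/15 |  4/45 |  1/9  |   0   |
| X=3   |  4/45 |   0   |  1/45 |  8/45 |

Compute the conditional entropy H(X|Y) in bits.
1.2440 bits

H(X|Y) = H(X,Y) - H(Y)

H(X,Y) = -Σ_{x,y} P(x,y) log₂ P(x,y). Per-cell terms -P(x,y)·log₂P(x,y):
  X=0: 0.38759, 0.00000, 0.00000, 0.35221
  X=1: 0.12204, 0.41759, 0.12204, 0.00000
  X=2: 0.26046, 0.31039, 0.35221, 0.00000
  X=3: 0.31039, 0.00000, 0.12204, 0.44300
  (cells with P = 0 contribute 0)
Sum of the 16 terms: H(X,Y) = 3.2000 bits

Marginal of Y (column sums):
  P(Y=0) = 2/15 + 1/45 + 1/15 + 4/45 = 14/45
  P(Y=1) = 0 + 7/45 + 4/45 + 0 = 11/45
  P(Y=2) = 0 + 1/45 + 1/9 + 1/45 = 7/45
  P(Y=3) = 1/9 + 0 + 0 + 8/45 = 13/45
H(Y) = -[(14/45)·log₂(14/45) + (11/45)·log₂(11/45) + (7/45)·log₂(7/45) + (13/45)·log₂(13/45)]
  = 0.52407 + 0.49681 + 0.41759 + 0.51752 = 1.9560 bits

H(X|Y) = H(X,Y) - H(Y) = 3.2000 - 1.9560 = 1.2440 bits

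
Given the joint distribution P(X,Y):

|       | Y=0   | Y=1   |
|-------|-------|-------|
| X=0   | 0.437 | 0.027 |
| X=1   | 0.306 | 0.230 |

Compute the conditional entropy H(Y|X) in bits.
0.6768 bits

H(Y|X) = H(X,Y) - H(X)

H(X,Y) = -Σ_{x,y} P(x,y) log₂ P(x,y). Per-cell terms -P(x,y)·log₂P(x,y):
  X=0: 0.52191, 0.14069
  X=1: 0.52277, 0.48767
Sum of the 4 terms: H(X,Y) = 1.67304 bits

Marginal of X (row sums):
  P(X=0) = 0.437 + 0.027 = 0.464
  P(X=1) = 0.306 + 0.230 = 0.536
H(X) = -[0.464·log₂(0.464) + 0.536·log₂(0.536)]
  = 0.51402 + 0.48224 = 0.99626 bits

H(Y|X) = H(X,Y) - H(X) = 1.67304 - 0.99626 = 0.6768 bits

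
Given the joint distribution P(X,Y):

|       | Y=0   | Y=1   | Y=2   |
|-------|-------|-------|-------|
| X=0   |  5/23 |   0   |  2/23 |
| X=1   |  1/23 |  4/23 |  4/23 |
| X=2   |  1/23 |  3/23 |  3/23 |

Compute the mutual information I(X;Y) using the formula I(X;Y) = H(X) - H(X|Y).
0.3259 bits

I(X;Y) = H(X) - H(X|Y)

Marginal of X (row sums):
  P(X=0) = 5/23 + 0 + 2/23 = 7/23
  P(X=1) = 1/23 + 4/23 + 4/23 = 9/23
  P(X=2) = 1/23 + 3/23 + 3/23 = 7/23
H(X) = -[(7/23)·log₂(7/23) + (9/23)·log₂(9/23) + (7/23)·log₂(7/23)]
  = 0.5223 + 0.5297 + 0.5223 = 1.5743 bits

Marginal of Y (column sums):
  P(Y=0) = 5/23 + 1/23 + 1/23 = 7/23
  P(Y=1) = 0 + 4/23 + 3/23 = 7/23
  P(Y=2) = 2/23 + 4/23 + 3/23 = 9/23
H(X|Y) = Σ_y P(y)·H(X|Y=y):
  Y=0: P(Y=0) = 7/23, P(X|Y=0) = (5/7, 1/7, 1/7) → H(X|Y=0) = 1.1488
  Y=1: P(Y=1) = 7/23, P(X|Y=1) = (0, 4/7, 3/7) → H(X|Y=1) = 0.9852
  Y=2: P(Y=2) = 9/23, P(X|Y=2) = (2/9, 4/9, 1/3) → H(X|Y=2) = 1.5305
H(X|Y) = (7/23)·1.1488 + (7/23)·0.9852 + (9/23)·1.5305 = 1.2484 bits

I(X;Y) = H(X) - H(X|Y) = 1.5743 - 1.2484 = 0.3259 bits

Cross-check via I(X;Y) = H(X) + H(Y) - H(X,Y): computing H(Y) from the column sums and H(X,Y) from the 9 cells in the same way gives H(Y) = 1.5743 bits and H(X,Y) = 2.8227 bits, so
I(X;Y) = 1.5743 + 1.5743 - 2.8227 = 0.3259 bits ✓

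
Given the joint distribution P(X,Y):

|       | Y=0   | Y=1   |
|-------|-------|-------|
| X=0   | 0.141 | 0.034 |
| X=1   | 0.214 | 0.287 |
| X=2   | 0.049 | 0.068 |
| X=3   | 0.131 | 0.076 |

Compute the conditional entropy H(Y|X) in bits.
0.9287 bits

H(Y|X) = H(X,Y) - H(X)

H(X,Y) = -Σ_{x,y} P(x,y) log₂ P(x,y). Per-cell terms -P(x,y)·log₂P(x,y):
  X=0: 0.39850, 0.16586
  X=1: 0.47600, 0.51685
  X=2: 0.21320, 0.26373
  X=3: 0.38414, 0.28256
Sum of the 8 terms: H(X,Y) = 2.7008 bits

Marginal of X (row sums):
  P(X=0) = 0.141 + 0.034 = 0.175
  P(X=1) = 0.214 + 0.287 = 0.501
  P(X=2) = 0.049 + 0.068 = 0.117
  P(X=3) = 0.131 + 0.076 = 0.207
H(X) = -[0.175·log₂(0.175) + 0.501·log₂(0.501) + 0.117·log₂(0.117) + 0.207·log₂(0.207)]
  = 0.44005 + 0.49956 + 0.36216 + 0.47037 = 1.7721 bits

H(Y|X) = H(X,Y) - H(X) = 2.7008 - 1.7721 = 0.9287 bits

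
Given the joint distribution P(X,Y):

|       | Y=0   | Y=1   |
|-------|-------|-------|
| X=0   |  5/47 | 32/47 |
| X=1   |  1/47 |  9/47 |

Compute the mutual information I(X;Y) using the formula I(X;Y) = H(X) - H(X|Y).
0.0014 bits

I(X;Y) = H(X) - H(X|Y)

Marginal of X (row sums):
  P(X=0) = 5/47 + 32/47 = 37/47
  P(X=1) = 1/47 + 9/47 = 10/47
H(X) = -[(37/47)·log₂(37/47) + (10/47)·log₂(10/47)]
  = 0.2717 + 0.4750 = 0.7467 bits

Marginal of Y (column sums):
  P(Y=0) = 5/47 + 1/47 = 6/47
  P(Y=1) = 32/47 + 9/47 = 41/47
H(X|Y) = Σ_y P(y)·H(X|Y=y):
  Y=0: P(Y=0) = 6/47, P(X|Y=0) = (5/6, 1/6) → H(X|Y=0) = 0.6500
  Y=1: P(Y=1) = 41/47, P(X|Y=1) = (32/41, 9/41) → H(X|Y=1) = 0.7593
H(X|Y) = (6/47)·0.6500 + (41/47)·0.7593 = 0.7453 bits

I(X;Y) = H(X) - H(X|Y) = 0.7467 - 0.7453 = 0.0014 bits

Cross-check via I(X;Y) = H(X) + H(Y) - H(X,Y): computing H(Y) from the column sums and H(X,Y) from the 4 cells in the same way gives H(Y) = 0.5510 bits and H(X,Y) = 1.2963 bits, so
I(X;Y) = 0.7467 + 0.5510 - 1.2963 = 0.0014 bits ✓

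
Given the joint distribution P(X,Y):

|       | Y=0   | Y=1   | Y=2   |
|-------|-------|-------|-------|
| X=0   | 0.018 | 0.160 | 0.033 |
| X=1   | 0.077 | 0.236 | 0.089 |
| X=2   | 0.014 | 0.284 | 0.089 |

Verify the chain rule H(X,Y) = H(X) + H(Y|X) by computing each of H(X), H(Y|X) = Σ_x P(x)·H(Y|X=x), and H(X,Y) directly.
H(X) = 1.5322 bits, H(Y|X) = 1.1572 bits, H(X,Y) = 2.6894 bits

Marginal of X (row sums):
  P(X=0) = 0.018 + 0.160 + 0.033 = 0.211
  P(X=1) = 0.077 + 0.236 + 0.089 = 0.402
  P(X=2) = 0.014 + 0.284 + 0.089 = 0.387
H(X) = -[0.211·log₂(0.211) + 0.402·log₂(0.402) + 0.387·log₂(0.387)]
  = 0.47363 + 0.52852 + 0.53003 = 1.5322 bits

H(Y|X) = Σ_x P(x)·H(Y|X=x):
  X=0: P(X=0) = 0.211, P(Y|X=0) = (18/211, 160/211, 33/211) → H(Y|X=0) = 1.02426
  X=1: P(X=1) = 0.402, P(Y|X=1) = (77/402, 118/201, 89/402) → H(Y|X=1) = 1.38939
  X=2: P(X=2) = 0.387, P(Y|X=2) = (14/387, 284/387, 89/387) → H(Y|X=2) = 0.98851
H(Y|X) = 0.211·1.02426 + 0.402·1.38939 + 0.387·0.98851 = 1.1572 bits

H(X,Y) = -Σ_{x,y} P(x,y) log₂ P(x,y). Per-cell terms -P(x,y)·log₂P(x,y):
  X=0: 0.10433, 0.42302, 0.16241
  X=1: 0.28482, 0.49162, 0.31061
  X=2: 0.08622, 0.51575, 0.31061
Sum of the 9 terms: H(X,Y) = 2.6894 bits

Chain rule check:
  H(X) + H(Y|X) = 1.5322 + 1.1572 = 2.6894 bits
  H(X,Y) = 2.6894 bits
✓ Chain rule verified.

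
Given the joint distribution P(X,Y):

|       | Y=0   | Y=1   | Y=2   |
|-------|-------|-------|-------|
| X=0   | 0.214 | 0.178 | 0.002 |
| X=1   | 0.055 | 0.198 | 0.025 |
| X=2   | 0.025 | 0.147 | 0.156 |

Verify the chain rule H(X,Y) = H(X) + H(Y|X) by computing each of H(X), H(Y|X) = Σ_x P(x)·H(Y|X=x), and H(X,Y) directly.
H(X) = 1.5704 bits, H(Y|X) = 1.1504 bits, H(X,Y) = 2.7208 bits

Marginal of X (row sums):
  P(X=0) = 0.214 + 0.178 + 0.002 = 0.394
  P(X=1) = 0.055 + 0.198 + 0.025 = 0.278
  P(X=2) = 0.025 + 0.147 + 0.156 = 0.328
H(X) = -[0.394·log₂(0.394) + 0.278·log₂(0.278) + 0.328·log₂(0.328)]
  = 0.529431 + 0.513422 + 0.527500 = 1.5704 bits

H(Y|X) = Σ_x P(x)·H(Y|X=x):
  X=0: P(X=0) = 0.394, P(Y|X=0) = (107/197, 89/197, 1/197) → H(Y|X=0) = 1.034858
  X=1: P(X=1) = 0.278, P(Y|X=1) = (55/278, 99/139, 25/278) → H(Y|X=1) = 1.123676
  X=2: P(X=2) = 0.328, P(Y|X=2) = (25/328, 147/328, 39/82) → H(Y|X=2) = 1.311909
H(Y|X) = 0.394·1.034858 + 0.278·1.123676 + 0.328·1.311909 = 1.1504 bits

H(X,Y) = -Σ_{x,y} P(x,y) log₂ P(x,y). Per-cell terms -P(x,y)·log₂P(x,y):
  X=0: 0.476004, 0.443229, 0.017932
  X=1: 0.230143, 0.462613, 0.133048
  X=2: 0.133048, 0.406618, 0.418140
Sum of the 9 terms: H(X,Y) = 2.7208 bits

Chain rule check:
  H(X) + H(Y|X) = 1.5704 + 1.1504 = 2.7208 bits
  H(X,Y) = 2.7208 bits
✓ Chain rule verified.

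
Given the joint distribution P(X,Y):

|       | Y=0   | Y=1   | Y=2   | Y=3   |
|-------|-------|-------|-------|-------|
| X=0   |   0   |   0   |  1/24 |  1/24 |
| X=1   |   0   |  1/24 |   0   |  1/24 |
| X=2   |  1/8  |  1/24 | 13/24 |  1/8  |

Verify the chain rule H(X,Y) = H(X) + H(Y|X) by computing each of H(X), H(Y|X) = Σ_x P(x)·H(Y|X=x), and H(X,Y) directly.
H(X) = 0.8167 bits, H(Y|X) = 1.3676 bits, H(X,Y) = 2.1843 bits

Marginal of X (row sums):
  P(X=0) = 0 + 0 + 1/24 + 1/24 = 1/12
  P(X=1) = 0 + 1/24 + 0 + 1/24 = 1/12
  P(X=2) = 1/8 + 1/24 + 13/24 + 1/8 = 5/6
H(X) = -[(1/12)·log₂(1/12) + (1/12)·log₂(1/12) + (5/6)·log₂(5/6)]
  = 0.29875 + 0.29875 + 0.21920 = 0.8167 bits

H(Y|X) = Σ_x P(x)·H(Y|X=x):
  X=0: P(X=0) = 1/12, P(Y|X=0) = (0, 0, 1/2, 1/2) → H(Y|X=0) = 1.00000
  X=1: P(X=1) = 1/12, P(Y|X=1) = (0, 1/2, 0, 1/2) → H(Y|X=1) = 1.00000
  X=2: P(X=2) = 5/6, P(Y|X=2) = (3/20, 1/20, 13/20, 3/20) → H(Y|X=2) = 1.44115
H(Y|X) = (1/12)·1.00000 + (1/12)·1.00000 + (5/6)·1.44115 = 1.3676 bits

H(X,Y) = -Σ_{x,y} P(x,y) log₂ P(x,y). Per-cell terms -P(x,y)·log₂P(x,y):
  X=0: 0.00000, 0.00000, 0.19104, 0.19104
  X=1: 0.00000, 0.19104, 0.00000, 0.19104
  X=2: 0.37500, 0.19104, 0.47912, 0.37500
  (cells with P = 0 contribute 0)
Sum of the 12 terms: H(X,Y) = 2.1843 bits

Chain rule check:
  H(X) + H(Y|X) = 0.8167 + 1.3676 = 2.1843 bits
  H(X,Y) = 2.1843 bits
✓ Chain rule verified.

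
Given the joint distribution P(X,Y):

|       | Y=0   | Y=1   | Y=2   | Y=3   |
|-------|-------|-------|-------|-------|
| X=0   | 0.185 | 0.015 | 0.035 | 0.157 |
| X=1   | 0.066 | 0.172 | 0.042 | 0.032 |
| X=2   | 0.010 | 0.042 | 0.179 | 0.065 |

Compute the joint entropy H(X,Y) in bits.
3.1356 bits

H(X,Y) = -Σ_{x,y} P(x,y) log₂ P(x,y). Per-cell terms -P(x,y)·log₂P(x,y):
  X=0: 0.45036, 0.09088, 0.16928, 0.41937
  X=1: 0.25881, 0.43680, 0.19209, 0.15891
  X=2: 0.06644, 0.19209, 0.44427, 0.25632
Sum of the 12 terms: H(X,Y) = 3.1356 bits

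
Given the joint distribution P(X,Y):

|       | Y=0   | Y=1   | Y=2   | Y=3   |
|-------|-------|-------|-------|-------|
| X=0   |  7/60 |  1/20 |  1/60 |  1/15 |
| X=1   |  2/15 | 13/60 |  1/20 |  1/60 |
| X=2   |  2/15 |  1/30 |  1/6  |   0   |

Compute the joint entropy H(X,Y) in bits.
3.0988 bits

H(X,Y) = -Σ_{x,y} P(x,y) log₂ P(x,y). Per-cell terms -P(x,y)·log₂P(x,y):
  X=0: 0.3616, 0.2161, 0.0984, 0.2605
  X=1: 0.3876, 0.4781, 0.2161, 0.0984
  X=2: 0.3876, 0.1636, 0.4308, 0.0000
  (cells with P = 0 contribute 0)
Sum of the 12 terms: H(X,Y) = 3.0988 bits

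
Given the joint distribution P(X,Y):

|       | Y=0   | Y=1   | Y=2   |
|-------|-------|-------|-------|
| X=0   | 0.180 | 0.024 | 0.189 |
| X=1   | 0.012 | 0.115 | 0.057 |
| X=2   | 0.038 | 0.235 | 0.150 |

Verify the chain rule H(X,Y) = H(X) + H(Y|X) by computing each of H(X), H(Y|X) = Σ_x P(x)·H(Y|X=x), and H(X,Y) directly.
H(X) = 1.5040 bits, H(Y|X) = 1.2765 bits, H(X,Y) = 2.7805 bits

Marginal of X (row sums):
  P(X=0) = 0.180 + 0.024 + 0.189 = 0.393
  P(X=1) = 0.012 + 0.115 + 0.057 = 0.184
  P(X=2) = 0.038 + 0.235 + 0.150 = 0.423
H(X) = -[0.393·log₂(0.393) + 0.184·log₂(0.184) + 0.423·log₂(0.423)]
  = 0.5295 + 0.4494 + 0.5251 = 1.5040 bits

H(Y|X) = Σ_x P(x)·H(Y|X=x):
  X=0: P(X=0) = 0.393, P(Y|X=0) = (60/131, 8/131, 63/131) → H(Y|X=0) = 1.2702
  X=1: P(X=1) = 0.184, P(Y|X=1) = (3/46, 5/8, 57/184) → H(Y|X=1) = 1.2044
  X=2: P(X=2) = 0.423, P(Y|X=2) = (38/423, 5/9, 50/141) → H(Y|X=2) = 1.3138
H(Y|X) = 0.393·1.2702 + 0.184·1.2044 + 0.423·1.3138 = 1.2765 bits

H(X,Y) = -Σ_{x,y} P(x,y) log₂ P(x,y). Per-cell terms -P(x,y)·log₂P(x,y):
  X=0: 0.4453, 0.1291, 0.4543
  X=1: 0.0766, 0.3588, 0.2356
  X=2: 0.1793, 0.4910, 0.4105
Sum of the 9 terms: H(X,Y) = 2.7805 bits

Chain rule check:
  H(X) + H(Y|X) = 1.5040 + 1.2765 = 2.7805 bits
  H(X,Y) = 2.7805 bits
✓ Chain rule verified.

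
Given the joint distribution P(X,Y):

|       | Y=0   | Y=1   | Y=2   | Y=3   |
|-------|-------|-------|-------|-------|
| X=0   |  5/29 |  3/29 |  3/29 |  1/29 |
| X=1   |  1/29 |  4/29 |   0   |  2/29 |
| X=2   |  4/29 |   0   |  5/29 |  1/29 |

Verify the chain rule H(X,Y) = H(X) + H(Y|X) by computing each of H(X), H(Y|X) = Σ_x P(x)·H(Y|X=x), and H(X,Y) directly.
H(X) = 1.5514 bits, H(Y|X) = 1.5573 bits, H(X,Y) = 3.1087 bits

Marginal of X (row sums):
  P(X=0) = 5/29 + 3/29 + 3/29 + 1/29 = 12/29
  P(X=1) = 1/29 + 4/29 + 0 + 2/29 = 7/29
  P(X=2) = 4/29 + 0 + 5/29 + 1/29 = 10/29
H(X) = -[(12/29)·log₂(12/29) + (7/29)·log₂(7/29) + (10/29)·log₂(10/29)]
  = 0.52677 + 0.49498 + 0.52967 = 1.5514 bits

H(Y|X) = Σ_x P(x)·H(Y|X=x):
  X=0: P(X=0) = 12/29, P(Y|X=0) = (5/12, 1/4, 1/4, 1/12) → H(Y|X=0) = 1.82501
  X=1: P(X=1) = 7/29, P(Y|X=1) = (1/7, 4/7, 0, 2/7) → H(Y|X=1) = 1.37878
  X=2: P(X=2) = 10/29, P(Y|X=2) = (2/5, 0, 1/2, 1/10) → H(Y|X=2) = 1.36096
H(Y|X) = (12/29)·1.82501 + (7/29)·1.37878 + (10/29)·1.36096 = 1.5573 bits

H(X,Y) = -Σ_{x,y} P(x,y) log₂ P(x,y). Per-cell terms -P(x,y)·log₂P(x,y):
  X=0: 0.43725, 0.33859, 0.33859, 0.16752
  X=1: 0.16752, 0.39420, 0.00000, 0.26607
  X=2: 0.39420, 0.00000, 0.43725, 0.16752
  (cells with P = 0 contribute 0)
Sum of the 12 terms: H(X,Y) = 3.1087 bits

Chain rule check:
  H(X) + H(Y|X) = 1.5514 + 1.5573 = 3.1087 bits
  H(X,Y) = 3.1087 bits
✓ Chain rule verified.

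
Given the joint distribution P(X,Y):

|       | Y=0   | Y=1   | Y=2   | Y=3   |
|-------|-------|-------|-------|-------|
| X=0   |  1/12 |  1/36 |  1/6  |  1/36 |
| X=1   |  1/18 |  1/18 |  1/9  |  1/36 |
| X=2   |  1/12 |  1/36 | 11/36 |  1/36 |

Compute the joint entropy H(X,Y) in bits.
3.0846 bits

H(X,Y) = -Σ_{x,y} P(x,y) log₂ P(x,y). Per-cell terms -P(x,y)·log₂P(x,y):
  X=0: 0.29875, 0.14361, 0.43083, 0.14361
  X=1: 0.23166, 0.23166, 0.35221, 0.14361
  X=2: 0.29875, 0.14361, 0.52265, 0.14361
Sum of the 12 terms: H(X,Y) = 3.0846 bits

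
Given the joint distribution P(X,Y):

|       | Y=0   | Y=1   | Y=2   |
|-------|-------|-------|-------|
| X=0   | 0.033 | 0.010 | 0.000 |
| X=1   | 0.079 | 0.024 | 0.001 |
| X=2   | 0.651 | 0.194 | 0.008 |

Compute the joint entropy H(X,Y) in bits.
1.5751 bits

H(X,Y) = -Σ_{x,y} P(x,y) log₂ P(x,y). Per-cell terms -P(x,y)·log₂P(x,y):
  X=0: 0.16241, 0.06644, 0.00000
  X=1: 0.28930, 0.12914, 0.00997
  X=2: 0.40315, 0.45898, 0.05573
  (cells with P = 0 contribute 0)
Sum of the 9 terms: H(X,Y) = 1.5751 bits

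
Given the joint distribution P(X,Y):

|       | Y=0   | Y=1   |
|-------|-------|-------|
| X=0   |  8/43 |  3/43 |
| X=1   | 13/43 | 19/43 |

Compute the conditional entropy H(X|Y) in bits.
0.7622 bits

H(X|Y) = H(X,Y) - H(Y)

H(X,Y) = -Σ_{x,y} P(x,y) log₂ P(x,y). Per-cell terms -P(x,y)·log₂P(x,y):
  X=0: 0.45140, 0.26800
  X=1: 0.52176, 0.52066
Sum of the 4 terms: H(X,Y) = 1.7618 bits

Marginal of Y (column sums):
  P(Y=0) = 8/43 + 13/43 = 21/43
  P(Y=1) = 3/43 + 19/43 = 22/43
H(Y) = -[(21/43)·log₂(21/43) + (22/43)·log₂(22/43)]
  = 0.50495 + 0.49466 = 0.9996 bits

H(X|Y) = H(X,Y) - H(Y) = 1.7618 - 0.9996 = 0.7622 bits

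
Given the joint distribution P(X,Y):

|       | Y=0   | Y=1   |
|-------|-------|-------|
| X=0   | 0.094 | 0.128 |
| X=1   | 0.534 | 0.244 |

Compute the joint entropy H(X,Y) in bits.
1.6801 bits

H(X,Y) = -Σ_{x,y} P(x,y) log₂ P(x,y). Per-cell terms -P(x,y)·log₂P(x,y):
  X=0: 0.32065, 0.37962
  X=1: 0.48332, 0.49655
Sum of the 4 terms: H(X,Y) = 1.6801 bits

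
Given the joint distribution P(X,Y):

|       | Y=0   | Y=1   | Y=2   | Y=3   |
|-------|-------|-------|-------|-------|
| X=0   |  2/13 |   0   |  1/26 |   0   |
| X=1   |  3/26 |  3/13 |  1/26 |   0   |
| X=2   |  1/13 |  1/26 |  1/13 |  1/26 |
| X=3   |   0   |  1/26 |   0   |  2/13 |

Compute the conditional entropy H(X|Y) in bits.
1.2259 bits

H(X|Y) = H(X,Y) - H(Y)

H(X,Y) = -Σ_{x,y} P(x,y) log₂ P(x,y). Per-cell terms -P(x,y)·log₂P(x,y):
  X=0: 0.41545, 0.00000, 0.18079, 0.00000
  X=1: 0.35948, 0.48819, 0.18079, 0.00000
  X=2: 0.28465, 0.18079, 0.28465, 0.18079
  X=3: 0.00000, 0.18079, 0.00000, 0.41545
  (cells with P = 0 contribute 0)
Sum of the 16 terms: H(X,Y) = 3.1518 bits

Marginal of Y (column sums):
  P(Y=0) = 2/13 + 3/26 + 1/13 + 0 = 9/26
  P(Y=1) = 0 + 3/13 + 1/26 + 1/26 = 4/13
  P(Y=2) = 1/26 + 1/26 + 1/13 + 0 = 2/13
  P(Y=3) = 0 + 0 + 1/26 + 2/13 = 5/26
H(Y) = -[(9/26)·log₂(9/26) + (4/13)·log₂(4/13) + (2/13)·log₂(2/13) + (5/26)·log₂(5/26)]
  = 0.52979 + 0.52321 + 0.41545 + 0.45741 = 1.9259 bits

H(X|Y) = H(X,Y) - H(Y) = 3.1518 - 1.9259 = 1.2259 bits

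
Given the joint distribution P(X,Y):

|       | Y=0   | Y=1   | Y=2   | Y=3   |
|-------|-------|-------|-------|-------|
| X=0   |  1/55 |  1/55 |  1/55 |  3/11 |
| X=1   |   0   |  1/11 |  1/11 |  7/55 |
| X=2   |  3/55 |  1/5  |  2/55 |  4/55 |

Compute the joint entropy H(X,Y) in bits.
2.9762 bits

H(X,Y) = -Σ_{x,y} P(x,y) log₂ P(x,y). Per-cell terms -P(x,y)·log₂P(x,y):
  X=0: 0.1051, 0.1051, 0.1051, 0.5112
  X=1: 0.0000, 0.3145, 0.3145, 0.3785
  X=2: 0.2289, 0.4644, 0.1739, 0.2750
  (cells with P = 0 contribute 0)
Sum of the 12 terms: H(X,Y) = 2.9762 bits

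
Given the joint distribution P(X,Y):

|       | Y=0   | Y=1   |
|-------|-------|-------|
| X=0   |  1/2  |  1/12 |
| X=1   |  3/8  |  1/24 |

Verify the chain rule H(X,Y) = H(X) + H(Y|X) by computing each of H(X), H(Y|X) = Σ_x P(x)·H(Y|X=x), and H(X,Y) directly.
H(X) = 0.9799 bits, H(Y|X) = 0.5406 bits, H(X,Y) = 1.5204 bits

Marginal of X (row sums):
  P(X=0) = 1/2 + 1/12 = 7/12
  P(X=1) = 3/8 + 1/24 = 5/12
H(X) = -[(7/12)·log₂(7/12) + (5/12)·log₂(5/12)]
  = 0.45360 + 0.52626 = 0.9799 bits

H(Y|X) = Σ_x P(x)·H(Y|X=x):
  X=0: P(X=0) = 7/12, P(Y|X=0) = (6/7, 1/7) → H(Y|X=0) = 0.59167
  X=1: P(X=1) = 5/12, P(Y|X=1) = (9/10, 1/10) → H(Y|X=1) = 0.46900
H(Y|X) = (7/12)·0.59167 + (5/12)·0.46900 = 0.5406 bits

H(X,Y) = -Σ_{x,y} P(x,y) log₂ P(x,y). Per-cell terms -P(x,y)·log₂P(x,y):
  X=0: 0.50000, 0.29875
  X=1: 0.53064, 0.19104
Sum of the 4 terms: H(X,Y) = 1.5204 bits

Chain rule check:
  H(X) + H(Y|X) = 0.9799 + 0.5406 = 1.5205 bits
  H(X,Y) = 1.5204 bits
✓ Chain rule verified (Δ = 0.0001 is 4-dp rounding noise: each of the three values was rounded independently).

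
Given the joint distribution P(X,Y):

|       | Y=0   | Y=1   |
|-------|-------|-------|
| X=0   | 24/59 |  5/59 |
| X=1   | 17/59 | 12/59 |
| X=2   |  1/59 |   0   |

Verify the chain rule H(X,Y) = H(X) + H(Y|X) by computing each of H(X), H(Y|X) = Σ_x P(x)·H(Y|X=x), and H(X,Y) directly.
H(X) = 1.1070 bits, H(Y|X) = 0.8069 bits, H(X,Y) = 1.9139 bits

Marginal of X (row sums):
  P(X=0) = 24/59 + 5/59 = 29/59
  P(X=1) = 17/59 + 12/59 = 29/59
  P(X=2) = 1/59 + 0 = 1/59
H(X) = -[(29/59)·log₂(29/59) + (29/59)·log₂(29/59) + (1/59)·log₂(1/59)]
  = 0.50365 + 0.50365 + 0.09971 = 1.1070 bits

H(Y|X) = Σ_x P(x)·H(Y|X=x):
  X=0: P(X=0) = 29/59, P(Y|X=0) = (24/29, 5/29) → H(Y|X=0) = 0.66320
  X=1: P(X=1) = 29/59, P(Y|X=1) = (17/29, 12/29) → H(Y|X=1) = 0.97845
  X=2: P(X=2) = 1/59, P(Y|X=2) = (1, 0) → H(Y|X=2) = 0.00000
H(Y|X) = (29/59)·0.66320 + (29/59)·0.97845 + (1/59)·0.00000 = 0.8069 bits

H(X,Y) = -Σ_{x,y} P(x,y) log₂ P(x,y). Per-cell terms -P(x,y)·log₂P(x,y):
  X=0: 0.52787, 0.30176
  X=1: 0.51726, 0.46732
  X=2: 0.09971, 0.00000
  (cells with P = 0 contribute 0)
Sum of the 6 terms: H(X,Y) = 1.9139 bits

Chain rule check:
  H(X) + H(Y|X) = 1.1070 + 0.8069 = 1.9139 bits
  H(X,Y) = 1.9139 bits
✓ Chain rule verified.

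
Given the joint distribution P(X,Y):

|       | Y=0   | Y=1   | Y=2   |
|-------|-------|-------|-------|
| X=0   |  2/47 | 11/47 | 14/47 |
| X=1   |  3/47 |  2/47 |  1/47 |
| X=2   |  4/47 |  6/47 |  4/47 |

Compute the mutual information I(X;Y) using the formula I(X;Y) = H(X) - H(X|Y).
0.1179 bits

I(X;Y) = H(X) - H(X|Y)

Marginal of X (row sums):
  P(X=0) = 2/47 + 11/47 + 14/47 = 27/47
  P(X=1) = 3/47 + 2/47 + 1/47 = 6/47
  P(X=2) = 4/47 + 6/47 + 4/47 = 14/47
H(X) = -[(27/47)·log₂(27/47) + (6/47)·log₂(6/47) + (14/47)·log₂(14/47)]
  = 0.459403 + 0.379101 + 0.520453 = 1.35896 bits

Marginal of Y (column sums):
  P(Y=0) = 2/47 + 3/47 + 4/47 = 9/47
  P(Y=1) = 11/47 + 2/47 + 6/47 = 19/47
  P(Y=2) = 14/47 + 1/47 + 4/47 = 19/47
H(X|Y) = Σ_y P(y)·H(X|Y=y):
  Y=0: P(Y=0) = 9/47, P(X|Y=0) = (2/9, 1/3, 4/9) → H(X|Y=0) = 1.530493
  Y=1: P(Y=1) = 19/47, P(X|Y=1) = (11/19, 2/19, 6/19) → H(X|Y=1) = 1.323532
  Y=2: P(Y=2) = 19/47, P(X|Y=2) = (14/19, 1/19, 4/19) → H(X|Y=2) = 1.021455
H(X|Y) = (9/47)·1.530493 + (19/47)·1.323532 + (19/47)·1.021455 = 1.24105 bits

I(X;Y) = H(X) - H(X|Y) = 1.35896 - 1.24105 = 0.1179 bits

Cross-check via I(X;Y) = H(X) + H(Y) - H(X,Y): computing H(Y) from the column sums and H(X,Y) from the 9 cells in the same way gives H(Y) = 1.51309 bits and H(X,Y) = 2.75413 bits, so
I(X;Y) = 1.35896 + 1.51309 - 2.75413 = 0.1179 bits ✓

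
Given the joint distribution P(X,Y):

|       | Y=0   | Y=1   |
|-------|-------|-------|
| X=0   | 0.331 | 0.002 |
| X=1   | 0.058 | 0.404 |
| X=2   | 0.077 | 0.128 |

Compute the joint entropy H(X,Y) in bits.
1.9769 bits

H(X,Y) = -Σ_{x,y} P(x,y) log₂ P(x,y). Per-cell terms -P(x,y)·log₂P(x,y):
  X=0: 0.5280, 0.0179
  X=1: 0.2383, 0.5283
  X=2: 0.2848, 0.3796
Sum of the 6 terms: H(X,Y) = 1.9769 bits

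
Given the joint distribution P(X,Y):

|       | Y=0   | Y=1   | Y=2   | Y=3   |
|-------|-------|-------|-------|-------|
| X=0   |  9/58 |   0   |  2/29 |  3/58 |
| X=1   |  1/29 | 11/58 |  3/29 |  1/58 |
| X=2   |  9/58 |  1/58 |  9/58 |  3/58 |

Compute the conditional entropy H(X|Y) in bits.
1.2269 bits

H(X|Y) = H(X,Y) - H(Y)

H(X,Y) = -Σ_{x,y} P(x,y) log₂ P(x,y). Per-cell terms -P(x,y)·log₂P(x,y):
  X=0: 0.417112, 0.000000, 0.266068, 0.221018
  X=1: 0.167517, 0.454897, 0.338588, 0.101000
  X=2: 0.417112, 0.101000, 0.417112, 0.221018
  (cells with P = 0 contribute 0)
Sum of the 12 terms: H(X,Y) = 3.12244 bits

Marginal of Y (column sums):
  P(Y=0) = 9/58 + 1/29 + 9/58 = 10/29
  P(Y=1) = 0 + 11/58 + 1/58 = 6/29
  P(Y=2) = 2/29 + 3/29 + 9/58 = 19/58
  P(Y=3) = 3/58 + 1/58 + 3/58 = 7/58
H(Y) = -[(10/29)·log₂(10/29) + (6/29)·log₂(6/29) + (19/58)·log₂(19/58) + (7/58)·log₂(7/58)]
  = 0.529673 + 0.470280 + 0.527431 + 0.368179 = 1.89556 bits

H(X|Y) = H(X,Y) - H(Y) = 3.12244 - 1.89556 = 1.2269 bits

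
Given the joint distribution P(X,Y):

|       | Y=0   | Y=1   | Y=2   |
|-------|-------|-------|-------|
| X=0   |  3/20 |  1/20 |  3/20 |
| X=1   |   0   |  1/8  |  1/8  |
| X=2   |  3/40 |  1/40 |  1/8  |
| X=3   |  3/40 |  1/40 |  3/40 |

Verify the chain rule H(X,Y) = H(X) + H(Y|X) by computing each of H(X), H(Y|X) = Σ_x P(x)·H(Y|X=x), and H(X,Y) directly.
H(X) = 1.9544 bits, H(Y|X) = 1.3147 bits, H(X,Y) = 3.2691 bits

Marginal of X (row sums):
  P(X=0) = 3/20 + 1/20 + 3/20 = 7/20
  P(X=1) = 0 + 1/8 + 1/8 = 1/4
  P(X=2) = 3/40 + 1/40 + 1/8 = 9/40
  P(X=3) = 3/40 + 1/40 + 3/40 = 7/40
H(X) = -[(7/20)·log₂(7/20) + (1/4)·log₂(1/4) + (9/40)·log₂(9/40) + (7/40)·log₂(7/40)]
  = 0.530101 + 0.500000 + 0.484201 + 0.440050 = 1.9544 bits

H(Y|X) = Σ_x P(x)·H(Y|X=x):
  X=0: P(X=0) = 7/20, P(Y|X=0) = (3/7, 1/7, 3/7) → H(Y|X=0) = 1.448816
  X=1: P(X=1) = 1/4, P(Y|X=1) = (0, 1/2, 1/2) → H(Y|X=1) = 1.000000
  X=2: P(X=2) = 9/40, P(Y|X=2) = (1/3, 1/9, 5/9) → H(Y|X=2) = 1.351644
  X=3: P(X=3) = 7/40, P(Y|X=3) = (3/7, 1/7, 3/7) → H(Y|X=3) = 1.448816
H(Y|X) = (7/20)·1.448816 + (1/4)·1.000000 + (9/40)·1.351644 + (7/40)·1.448816 = 1.3147 bits

H(X,Y) = -Σ_{x,y} P(x,y) log₂ P(x,y). Per-cell terms -P(x,y)·log₂P(x,y):
  X=0: 0.410545, 0.216096, 0.410545
  X=1: 0.000000, 0.375000, 0.375000
  X=2: 0.280272, 0.133048, 0.375000
  X=3: 0.280272, 0.133048, 0.280272
  (cells with P = 0 contribute 0)
Sum of the 12 terms: H(X,Y) = 3.2691 bits

Chain rule check:
  H(X) + H(Y|X) = 1.9544 + 1.3147 = 3.2691 bits
  H(X,Y) = 3.2691 bits
✓ Chain rule verified.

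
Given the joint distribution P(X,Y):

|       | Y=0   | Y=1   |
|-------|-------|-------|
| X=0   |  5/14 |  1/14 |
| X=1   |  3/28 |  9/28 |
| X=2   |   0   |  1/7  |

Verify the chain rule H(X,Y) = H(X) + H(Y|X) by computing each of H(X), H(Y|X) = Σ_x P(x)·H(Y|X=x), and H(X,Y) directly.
H(X) = 1.4488 bits, H(Y|X) = 0.6263 bits, H(X,Y) = 2.0751 bits

Marginal of X (row sums):
  P(X=0) = 5/14 + 1/14 = 3/7
  P(X=1) = 3/28 + 9/28 = 3/7
  P(X=2) = 0 + 1/7 = 1/7
H(X) = -[(3/7)·log₂(3/7) + (3/7)·log₂(3/7) + (1/7)·log₂(1/7)]
  = 0.52388 + 0.52388 + 0.40105 = 1.4488 bits

H(Y|X) = Σ_x P(x)·H(Y|X=x):
  X=0: P(X=0) = 3/7, P(Y|X=0) = (5/6, 1/6) → H(Y|X=0) = 0.65002
  X=1: P(X=1) = 3/7, P(Y|X=1) = (1/4, 3/4) → H(Y|X=1) = 0.81128
  X=2: P(X=2) = 1/7, P(Y|X=2) = (0, 1) → H(Y|X=2) = 0.00000
H(Y|X) = (3/7)·0.65002 + (3/7)·0.81128 + (1/7)·0.00000 = 0.6263 bits

H(X,Y) = -Σ_{x,y} P(x,y) log₂ P(x,y). Per-cell terms -P(x,y)·log₂P(x,y):
  X=0: 0.53051, 0.27195
  X=1: 0.34526, 0.52632
  X=2: 0.00000, 0.40105
  (cells with P = 0 contribute 0)
Sum of the 6 terms: H(X,Y) = 2.0751 bits

Chain rule check:
  H(X) + H(Y|X) = 1.4488 + 0.6263 = 2.0751 bits
  H(X,Y) = 2.0751 bits
✓ Chain rule verified.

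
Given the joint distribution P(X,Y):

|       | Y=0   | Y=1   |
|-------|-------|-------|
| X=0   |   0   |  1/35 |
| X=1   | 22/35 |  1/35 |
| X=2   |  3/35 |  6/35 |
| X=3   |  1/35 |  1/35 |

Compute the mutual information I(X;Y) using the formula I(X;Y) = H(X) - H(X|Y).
0.3596 bits

I(X;Y) = H(X) - H(X|Y)

Marginal of X (row sums):
  P(X=0) = 0 + 1/35 = 1/35
  P(X=1) = 22/35 + 1/35 = 23/35
  P(X=2) = 3/35 + 6/35 = 9/35
  P(X=3) = 1/35 + 1/35 = 2/35
H(X) = -[(1/35)·log₂(1/35) + (23/35)·log₂(23/35) + (9/35)·log₂(9/35) + (2/35)·log₂(2/35)]
  = 0.1466 + 0.3980 + 0.5038 + 0.2360 = 1.2844 bits

Marginal of Y (column sums):
  P(Y=0) = 0 + 22/35 + 3/35 + 1/35 = 26/35
  P(Y=1) = 1/35 + 1/35 + 6/35 + 1/35 = 9/35
H(X|Y) = Σ_y P(y)·H(X|Y=y):
  Y=0: P(Y=0) = 26/35, P(X|Y=0) = (0, 11/13, 3/26, 1/26) → H(X|Y=0) = 0.7442
  Y=1: P(Y=1) = 9/35, P(X|Y=1) = (1/9, 1/9, 2/3, 1/9) → H(X|Y=1) = 1.4466
H(X|Y) = (26/35)·0.7442 + (9/35)·1.4466 = 0.9248 bits

I(X;Y) = H(X) - H(X|Y) = 1.2844 - 0.9248 = 0.3596 bits

Cross-check via I(X;Y) = H(X) + H(Y) - H(X,Y): computing H(Y) from the column sums and H(X,Y) from the 8 cells in the same way gives H(Y) = 0.8224 bits and H(X,Y) = 1.7472 bits, so
I(X;Y) = 1.2844 + 0.8224 - 1.7472 = 0.3596 bits ✓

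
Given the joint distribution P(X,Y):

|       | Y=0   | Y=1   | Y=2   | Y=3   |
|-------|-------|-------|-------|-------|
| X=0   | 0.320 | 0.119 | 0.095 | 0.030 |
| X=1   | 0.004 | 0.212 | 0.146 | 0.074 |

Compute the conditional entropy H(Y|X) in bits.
1.5673 bits

H(Y|X) = H(X,Y) - H(X)

H(X,Y) = -Σ_{x,y} P(x,y) log₂ P(x,y). Per-cell terms -P(x,y)·log₂P(x,y):
  X=0: 0.52603, 0.36545, 0.32261, 0.15177
  X=1: 0.03186, 0.47443, 0.40529, 0.27797
Sum of the 8 terms: H(X,Y) = 2.55541 bits

Marginal of X (row sums):
  P(X=0) = 0.320 + 0.119 + 0.095 + 0.030 = 0.564
  P(X=1) = 0.004 + 0.212 + 0.146 + 0.074 = 0.436
H(X) = -[0.564·log₂(0.564) + 0.436·log₂(0.436)]
  = 0.46600 + 0.52215 = 0.98815 bits

H(Y|X) = H(X,Y) - H(X) = 2.55541 - 0.98815 = 1.5673 bits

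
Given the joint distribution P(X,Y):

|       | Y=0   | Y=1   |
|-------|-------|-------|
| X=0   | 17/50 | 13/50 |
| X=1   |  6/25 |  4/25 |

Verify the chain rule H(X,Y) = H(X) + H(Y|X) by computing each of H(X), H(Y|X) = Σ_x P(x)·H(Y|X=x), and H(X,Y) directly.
H(X) = 0.9710 bits, H(Y|X) = 0.9807 bits, H(X,Y) = 1.9516 bits

Marginal of X (row sums):
  P(X=0) = 17/50 + 13/50 = 3/5
  P(X=1) = 6/25 + 4/25 = 2/5
H(X) = -[(3/5)·log₂(3/5) + (2/5)·log₂(2/5)]
  = 0.4422 + 0.5288 = 0.9710 bits

H(Y|X) = Σ_x P(x)·H(Y|X=x):
  X=0: P(X=0) = 3/5, P(Y|X=0) = (17/30, 13/30) → H(Y|X=0) = 0.9871
  X=1: P(X=1) = 2/5, P(Y|X=1) = (3/5, 2/5) → H(Y|X=1) = 0.9710
H(Y|X) = (3/5)·0.9871 + (2/5)·0.9710 = 0.9807 bits

H(X,Y) = -Σ_{x,y} P(x,y) log₂ P(x,y). Per-cell terms -P(x,y)·log₂P(x,y):
  X=0: 0.5292, 0.5053
  X=1: 0.4941, 0.4230
Sum of the 4 terms: H(X,Y) = 1.9516 bits

Chain rule check:
  H(X) + H(Y|X) = 0.9710 + 0.9807 = 1.9517 bits
  H(X,Y) = 1.9516 bits
✓ Chain rule verified (Δ = 0.0001 is 4-dp rounding noise: each of the three values was rounded independently).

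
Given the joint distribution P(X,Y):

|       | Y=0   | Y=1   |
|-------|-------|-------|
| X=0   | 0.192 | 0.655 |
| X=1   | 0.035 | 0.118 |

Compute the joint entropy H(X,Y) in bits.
1.3900 bits

H(X,Y) = -Σ_{x,y} P(x,y) log₂ P(x,y). Per-cell terms -P(x,y)·log₂P(x,y):
  X=0: 0.4571, 0.3998
  X=1: 0.1693, 0.3638
Sum of the 4 terms: H(X,Y) = 1.3900 bits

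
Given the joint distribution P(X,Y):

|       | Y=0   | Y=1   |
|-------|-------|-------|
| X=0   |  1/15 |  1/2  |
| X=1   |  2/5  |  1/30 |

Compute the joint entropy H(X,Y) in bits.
1.4528 bits

H(X,Y) = -Σ_{x,y} P(x,y) log₂ P(x,y). Per-cell terms -P(x,y)·log₂P(x,y):
  X=0: 0.26046, 0.50000
  X=1: 0.52877, 0.16356
Sum of the 4 terms: H(X,Y) = 1.4528 bits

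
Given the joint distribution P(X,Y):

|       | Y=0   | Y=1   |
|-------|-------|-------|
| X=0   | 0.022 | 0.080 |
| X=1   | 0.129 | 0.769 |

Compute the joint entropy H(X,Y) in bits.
1.0852 bits

H(X,Y) = -Σ_{x,y} P(x,y) log₂ P(x,y). Per-cell terms -P(x,y)·log₂P(x,y):
  X=0: 0.12114, 0.29151
  X=1: 0.38114, 0.29141
Sum of the 4 terms: H(X,Y) = 1.0852 bits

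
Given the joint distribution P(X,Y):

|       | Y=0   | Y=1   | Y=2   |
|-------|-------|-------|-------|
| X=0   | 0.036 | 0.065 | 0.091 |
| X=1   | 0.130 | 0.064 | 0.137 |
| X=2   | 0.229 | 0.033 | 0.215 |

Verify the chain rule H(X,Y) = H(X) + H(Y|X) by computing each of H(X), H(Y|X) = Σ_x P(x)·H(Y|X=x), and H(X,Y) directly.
H(X) = 1.4945 bits, H(Y|X) = 1.4047 bits, H(X,Y) = 2.8992 bits

Marginal of X (row sums):
  P(X=0) = 0.036 + 0.065 + 0.091 = 0.192
  P(X=1) = 0.130 + 0.064 + 0.137 = 0.331
  P(X=2) = 0.229 + 0.033 + 0.215 = 0.477
H(X) = -[0.192·log₂(0.192) + 0.331·log₂(0.331) + 0.477·log₂(0.477)]
  = 0.4571 + 0.5280 + 0.5094 = 1.4945 bits

H(Y|X) = Σ_x P(x)·H(Y|X=x):
  X=0: P(X=0) = 0.192, P(Y|X=0) = (3/16, 65/192, 91/192) → H(Y|X=0) = 1.4924
  X=1: P(X=1) = 0.331, P(Y|X=1) = (130/331, 64/331, 137/331) → H(Y|X=1) = 1.5147
  X=2: P(X=2) = 0.477, P(Y|X=2) = (229/477, 11/159, 215/477) → H(Y|X=2) = 1.2930
H(Y|X) = 0.192·1.4924 + 0.331·1.5147 + 0.477·1.2930 = 1.4047 bits

H(X,Y) = -Σ_{x,y} P(x,y) log₂ P(x,y). Per-cell terms -P(x,y)·log₂P(x,y):
  X=0: 0.1727, 0.2563, 0.3147
  X=1: 0.3826, 0.2538, 0.3929
  X=2: 0.4870, 0.1624, 0.4768
Sum of the 9 terms: H(X,Y) = 2.8992 bits

Chain rule check:
  H(X) + H(Y|X) = 1.4945 + 1.4047 = 2.8992 bits
  H(X,Y) = 2.8992 bits
✓ Chain rule verified.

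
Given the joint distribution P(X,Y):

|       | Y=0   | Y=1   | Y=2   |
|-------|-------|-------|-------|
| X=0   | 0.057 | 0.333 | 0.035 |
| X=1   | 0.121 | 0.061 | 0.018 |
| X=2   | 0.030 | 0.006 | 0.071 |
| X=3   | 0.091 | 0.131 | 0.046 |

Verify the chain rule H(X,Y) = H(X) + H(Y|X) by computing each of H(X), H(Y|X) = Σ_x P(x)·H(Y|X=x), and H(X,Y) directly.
H(X) = 1.8432 bits, H(Y|X) = 1.1793 bits, H(X,Y) = 3.0224 bits

Marginal of X (row sums):
  P(X=0) = 0.057 + 0.333 + 0.035 = 0.425
  P(X=1) = 0.121 + 0.061 + 0.018 = 0.200
  P(X=2) = 0.030 + 0.006 + 0.071 = 0.107
  P(X=3) = 0.091 + 0.131 + 0.046 = 0.268
H(X) = -[0.425·log₂(0.425) + 0.200·log₂(0.200) + 0.107·log₂(0.107) + 0.268·log₂(0.268)]
  = 0.52465 + 0.46439 + 0.34500 + 0.50912 = 1.8432 bits

H(Y|X) = Σ_x P(x)·H(Y|X=x):
  X=0: P(X=0) = 0.425, P(Y|X=0) = (57/425, 333/425, 7/85) → H(Y|X=0) = 0.96112
  X=1: P(X=1) = 0.200, P(Y|X=1) = (121/200, 61/200, 9/100) → H(Y|X=1) = 1.27378
  X=2: P(X=2) = 0.107, P(Y|X=2) = (30/107, 6/107, 71/107) → H(Y|X=2) = 1.14008
  X=3: P(X=3) = 0.268, P(Y|X=3) = (91/268, 131/268, 23/134) → H(Y|X=3) = 1.47030
H(Y|X) = 0.425·0.96112 + 0.200·1.27378 + 0.107·1.14008 + 0.268·1.47030 = 1.1793 bits

H(X,Y) = -Σ_{x,y} P(x,y) log₂ P(x,y). Per-cell terms -P(x,y)·log₂P(x,y):
  X=0: 0.23557, 0.52827, 0.16928
  X=1: 0.36868, 0.24614, 0.10433
  X=2: 0.15177, 0.04428, 0.27094
  X=3: 0.31468, 0.38414, 0.20434
Sum of the 12 terms: H(X,Y) = 3.0224 bits

Chain rule check:
  H(X) + H(Y|X) = 1.8432 + 1.1793 = 3.0225 bits
  H(X,Y) = 3.0224 bits
✓ Chain rule verified (Δ = 0.0001 is 4-dp rounding noise: each of the three values was rounded independently).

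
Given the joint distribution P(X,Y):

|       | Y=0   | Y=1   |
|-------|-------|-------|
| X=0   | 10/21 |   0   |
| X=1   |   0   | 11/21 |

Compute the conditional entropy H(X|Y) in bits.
0.0000 bits

H(X|Y) = H(X,Y) - H(Y)

H(X,Y) = -Σ_{x,y} P(x,y) log₂ P(x,y). Per-cell terms -P(x,y)·log₂P(x,y):
  X=0: 0.5097, 0.0000
  X=1: 0.0000, 0.4887
  (cells with P = 0 contribute 0)
Sum of the 4 terms: H(X,Y) = 0.9984 bits

Marginal of Y (column sums):
  P(Y=0) = 10/21 + 0 = 10/21
  P(Y=1) = 0 + 11/21 = 11/21
H(Y) = -[(10/21)·log₂(10/21) + (11/21)·log₂(11/21)]
  = 0.5097 + 0.4887 = 0.9984 bits

H(X|Y) = H(X,Y) - H(Y) = 0.9984 - 0.9984 = 0.0000 bits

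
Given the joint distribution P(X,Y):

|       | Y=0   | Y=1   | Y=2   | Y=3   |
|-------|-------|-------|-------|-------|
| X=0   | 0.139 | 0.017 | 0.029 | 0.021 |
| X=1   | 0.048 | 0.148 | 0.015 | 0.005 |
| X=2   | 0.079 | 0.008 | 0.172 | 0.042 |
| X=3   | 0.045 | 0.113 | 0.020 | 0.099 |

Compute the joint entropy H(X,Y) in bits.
3.4820 bits

H(X,Y) = -Σ_{x,y} P(x,y) log₂ P(x,y). Per-cell terms -P(x,y)·log₂P(x,y):
  X=0: 0.39571, 0.09993, 0.14813, 0.11704
  X=1: 0.21028, 0.40794, 0.09088, 0.03822
  X=2: 0.28930, 0.05573, 0.43680, 0.19209
  X=3: 0.20133, 0.35545, 0.11288, 0.33031
Sum of the 16 terms: H(X,Y) = 3.4820 bits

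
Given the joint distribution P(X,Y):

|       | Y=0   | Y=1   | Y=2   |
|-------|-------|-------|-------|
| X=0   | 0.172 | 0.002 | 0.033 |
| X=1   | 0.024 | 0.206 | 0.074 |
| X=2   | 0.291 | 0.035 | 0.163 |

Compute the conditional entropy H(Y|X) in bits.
1.1106 bits

H(Y|X) = H(X,Y) - H(X)

H(X,Y) = -Σ_{x,y} P(x,y) log₂ P(x,y). Per-cell terms -P(x,y)·log₂P(x,y):
  X=0: 0.43680, 0.01793, 0.16241
  X=1: 0.12914, 0.46953, 0.27797
  X=2: 0.51824, 0.16928, 0.42658
Sum of the 9 terms: H(X,Y) = 2.6079 bits

Marginal of X (row sums):
  P(X=0) = 0.172 + 0.002 + 0.033 = 0.207
  P(X=1) = 0.024 + 0.206 + 0.074 = 0.304
  P(X=2) = 0.291 + 0.035 + 0.163 = 0.489
H(X) = -[0.207·log₂(0.207) + 0.304·log₂(0.304) + 0.489·log₂(0.489)]
  = 0.47037 + 0.52223 + 0.50469 = 1.4973 bits

H(Y|X) = H(X,Y) - H(X) = 2.6079 - 1.4973 = 1.1106 bits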